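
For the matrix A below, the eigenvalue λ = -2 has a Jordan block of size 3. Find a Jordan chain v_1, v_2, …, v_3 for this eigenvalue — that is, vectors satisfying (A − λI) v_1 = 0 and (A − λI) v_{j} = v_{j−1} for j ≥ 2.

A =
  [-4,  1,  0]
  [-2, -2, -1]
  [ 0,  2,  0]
A Jordan chain for λ = -2 of length 3:
v_1 = (2, 4, -4)ᵀ
v_2 = (-2, -2, 0)ᵀ
v_3 = (1, 0, 0)ᵀ

Let N = A − (-2)·I. We want v_3 with N^3 v_3 = 0 but N^2 v_3 ≠ 0; then v_{j-1} := N · v_j for j = 3, …, 2.

Pick v_3 = (1, 0, 0)ᵀ.
Then v_2 = N · v_3 = (-2, -2, 0)ᵀ.
Then v_1 = N · v_2 = (2, 4, -4)ᵀ.

Sanity check: (A − (-2)·I) v_1 = (0, 0, 0)ᵀ = 0. ✓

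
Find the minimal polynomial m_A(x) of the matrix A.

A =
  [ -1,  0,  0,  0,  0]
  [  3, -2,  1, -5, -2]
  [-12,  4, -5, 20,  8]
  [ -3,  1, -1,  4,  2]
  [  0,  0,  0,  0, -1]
x^2 + 2*x + 1

The characteristic polynomial is χ_A(x) = (x + 1)^5, so the eigenvalues are known. The minimal polynomial is
  m_A(x) = Π_λ (x − λ)^{k_λ}
where k_λ is the size of the *largest* Jordan block for λ (equivalently, the smallest k with (A − λI)^k v = 0 for every generalised eigenvector v of λ).

  λ = -1: largest Jordan block has size 2, contributing (x + 1)^2

So m_A(x) = (x + 1)^2 = x^2 + 2*x + 1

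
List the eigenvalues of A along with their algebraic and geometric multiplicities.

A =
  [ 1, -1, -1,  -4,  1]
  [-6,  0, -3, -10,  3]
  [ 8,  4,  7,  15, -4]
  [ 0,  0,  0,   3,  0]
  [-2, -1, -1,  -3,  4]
λ = 3: alg = 5, geom = 3

Step 1 — factor the characteristic polynomial to read off the algebraic multiplicities:
  χ_A(x) = (x - 3)^5

Step 2 — compute geometric multiplicities via the rank-nullity identity g(λ) = n − rank(A − λI):
  rank(A − (3)·I) = 2, so dim ker(A − (3)·I) = n − 2 = 3

Summary:
  λ = 3: algebraic multiplicity = 5, geometric multiplicity = 3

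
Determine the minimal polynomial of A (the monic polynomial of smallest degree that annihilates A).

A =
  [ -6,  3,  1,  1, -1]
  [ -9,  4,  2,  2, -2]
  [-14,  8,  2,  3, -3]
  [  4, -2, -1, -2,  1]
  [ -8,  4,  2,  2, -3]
x^3 + 3*x^2 + 3*x + 1

The characteristic polynomial is χ_A(x) = (x + 1)^5, so the eigenvalues are known. The minimal polynomial is
  m_A(x) = Π_λ (x − λ)^{k_λ}
where k_λ is the size of the *largest* Jordan block for λ (equivalently, the smallest k with (A − λI)^k v = 0 for every generalised eigenvector v of λ).

  λ = -1: largest Jordan block has size 3, contributing (x + 1)^3

So m_A(x) = (x + 1)^3 = x^3 + 3*x^2 + 3*x + 1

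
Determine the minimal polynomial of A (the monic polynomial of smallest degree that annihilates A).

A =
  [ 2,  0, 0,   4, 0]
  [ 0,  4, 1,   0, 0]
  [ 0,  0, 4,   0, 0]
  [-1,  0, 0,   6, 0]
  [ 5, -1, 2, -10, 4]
x^3 - 12*x^2 + 48*x - 64

The characteristic polynomial is χ_A(x) = (x - 4)^5, so the eigenvalues are known. The minimal polynomial is
  m_A(x) = Π_λ (x − λ)^{k_λ}
where k_λ is the size of the *largest* Jordan block for λ (equivalently, the smallest k with (A − λI)^k v = 0 for every generalised eigenvector v of λ).

  λ = 4: largest Jordan block has size 3, contributing (x − 4)^3

So m_A(x) = (x - 4)^3 = x^3 - 12*x^2 + 48*x - 64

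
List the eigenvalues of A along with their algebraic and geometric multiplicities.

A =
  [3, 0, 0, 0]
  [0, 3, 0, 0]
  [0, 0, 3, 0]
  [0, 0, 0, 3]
λ = 3: alg = 4, geom = 4

Step 1 — factor the characteristic polynomial to read off the algebraic multiplicities:
  χ_A(x) = (x - 3)^4

Step 2 — compute geometric multiplicities via the rank-nullity identity g(λ) = n − rank(A − λI):
  rank(A − (3)·I) = 0, so dim ker(A − (3)·I) = n − 0 = 4

Summary:
  λ = 3: algebraic multiplicity = 4, geometric multiplicity = 4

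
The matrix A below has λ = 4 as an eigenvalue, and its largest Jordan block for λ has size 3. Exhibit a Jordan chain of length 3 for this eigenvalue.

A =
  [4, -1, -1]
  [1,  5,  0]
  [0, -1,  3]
A Jordan chain for λ = 4 of length 3:
v_1 = (-1, 1, -1)ᵀ
v_2 = (0, 1, 0)ᵀ
v_3 = (1, 0, 0)ᵀ

Let N = A − (4)·I. We want v_3 with N^3 v_3 = 0 but N^2 v_3 ≠ 0; then v_{j-1} := N · v_j for j = 3, …, 2.

Pick v_3 = (1, 0, 0)ᵀ.
Then v_2 = N · v_3 = (0, 1, 0)ᵀ.
Then v_1 = N · v_2 = (-1, 1, -1)ᵀ.

Sanity check: (A − (4)·I) v_1 = (0, 0, 0)ᵀ = 0. ✓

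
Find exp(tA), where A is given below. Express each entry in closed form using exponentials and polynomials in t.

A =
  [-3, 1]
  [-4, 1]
e^{tA} =
  [-2*t*exp(-t) + exp(-t), t*exp(-t)]
  [-4*t*exp(-t), 2*t*exp(-t) + exp(-t)]

Strategy: write A = P · J · P⁻¹ where J is a Jordan canonical form, so e^{tA} = P · e^{tJ} · P⁻¹, and e^{tJ} can be computed block-by-block.

A has Jordan form
J =
  [-1,  1]
  [ 0, -1]
(up to reordering of blocks).

Per-block formulas:
  For a 2×2 Jordan block J_2(-1): exp(t · J_2(-1)) = e^(-1t)·(I + t·N), where N is the 2×2 nilpotent shift.

After assembling e^{tJ} and conjugating by P, we get:

e^{tA} =
  [-2*t*exp(-t) + exp(-t), t*exp(-t)]
  [-4*t*exp(-t), 2*t*exp(-t) + exp(-t)]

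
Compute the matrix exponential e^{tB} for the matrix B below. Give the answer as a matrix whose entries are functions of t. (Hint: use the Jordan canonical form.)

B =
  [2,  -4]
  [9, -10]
e^{tB} =
  [6*t*exp(-4*t) + exp(-4*t), -4*t*exp(-4*t)]
  [9*t*exp(-4*t), -6*t*exp(-4*t) + exp(-4*t)]

Strategy: write B = P · J · P⁻¹ where J is a Jordan canonical form, so e^{tB} = P · e^{tJ} · P⁻¹, and e^{tJ} can be computed block-by-block.

B has Jordan form
J =
  [-4,  1]
  [ 0, -4]
(up to reordering of blocks).

Per-block formulas:
  For a 2×2 Jordan block J_2(-4): exp(t · J_2(-4)) = e^(-4t)·(I + t·N), where N is the 2×2 nilpotent shift.

After assembling e^{tJ} and conjugating by P, we get:

e^{tB} =
  [6*t*exp(-4*t) + exp(-4*t), -4*t*exp(-4*t)]
  [9*t*exp(-4*t), -6*t*exp(-4*t) + exp(-4*t)]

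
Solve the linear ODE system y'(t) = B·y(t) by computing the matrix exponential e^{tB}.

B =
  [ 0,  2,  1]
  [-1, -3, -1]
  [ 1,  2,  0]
e^{tB} =
  [t*exp(-t) + exp(-t), 2*t*exp(-t), t*exp(-t)]
  [-t*exp(-t), -2*t*exp(-t) + exp(-t), -t*exp(-t)]
  [t*exp(-t), 2*t*exp(-t), t*exp(-t) + exp(-t)]

Strategy: write B = P · J · P⁻¹ where J is a Jordan canonical form, so e^{tB} = P · e^{tJ} · P⁻¹, and e^{tJ} can be computed block-by-block.

B has Jordan form
J =
  [-1,  1,  0]
  [ 0, -1,  0]
  [ 0,  0, -1]
(up to reordering of blocks).

Per-block formulas:
  For a 2×2 Jordan block J_2(-1): exp(t · J_2(-1)) = e^(-1t)·(I + t·N), where N is the 2×2 nilpotent shift.
  For a 1×1 block at λ = -1: exp(t · [-1]) = [e^(-1t)].

After assembling e^{tJ} and conjugating by P, we get:

e^{tB} =
  [t*exp(-t) + exp(-t), 2*t*exp(-t), t*exp(-t)]
  [-t*exp(-t), -2*t*exp(-t) + exp(-t), -t*exp(-t)]
  [t*exp(-t), 2*t*exp(-t), t*exp(-t) + exp(-t)]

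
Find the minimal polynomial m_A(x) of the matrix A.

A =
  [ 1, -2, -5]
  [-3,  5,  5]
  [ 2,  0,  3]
x^3 - 9*x^2 + 27*x - 27

The characteristic polynomial is χ_A(x) = (x - 3)^3, so the eigenvalues are known. The minimal polynomial is
  m_A(x) = Π_λ (x − λ)^{k_λ}
where k_λ is the size of the *largest* Jordan block for λ (equivalently, the smallest k with (A − λI)^k v = 0 for every generalised eigenvector v of λ).

  λ = 3: largest Jordan block has size 3, contributing (x − 3)^3

So m_A(x) = (x - 3)^3 = x^3 - 9*x^2 + 27*x - 27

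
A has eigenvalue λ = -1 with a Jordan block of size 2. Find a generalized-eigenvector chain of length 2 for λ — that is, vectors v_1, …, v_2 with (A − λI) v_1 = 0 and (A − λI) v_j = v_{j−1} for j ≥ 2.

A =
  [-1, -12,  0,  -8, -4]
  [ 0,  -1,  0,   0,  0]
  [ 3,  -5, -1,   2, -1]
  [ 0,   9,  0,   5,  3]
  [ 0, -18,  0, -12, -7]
A Jordan chain for λ = -1 of length 2:
v_1 = (0, 0, 3, 0, 0)ᵀ
v_2 = (1, 0, 0, 0, 0)ᵀ

Let N = A − (-1)·I. We want v_2 with N^2 v_2 = 0 but N^1 v_2 ≠ 0; then v_{j-1} := N · v_j for j = 2, …, 2.

Pick v_2 = (1, 0, 0, 0, 0)ᵀ.
Then v_1 = N · v_2 = (0, 0, 3, 0, 0)ᵀ.

Sanity check: (A − (-1)·I) v_1 = (0, 0, 0, 0, 0)ᵀ = 0. ✓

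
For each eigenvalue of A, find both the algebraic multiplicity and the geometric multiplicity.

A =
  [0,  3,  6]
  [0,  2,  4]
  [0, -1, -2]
λ = 0: alg = 3, geom = 2

Step 1 — factor the characteristic polynomial to read off the algebraic multiplicities:
  χ_A(x) = x^3

Step 2 — compute geometric multiplicities via the rank-nullity identity g(λ) = n − rank(A − λI):
  rank(A − (0)·I) = 1, so dim ker(A − (0)·I) = n − 1 = 2

Summary:
  λ = 0: algebraic multiplicity = 3, geometric multiplicity = 2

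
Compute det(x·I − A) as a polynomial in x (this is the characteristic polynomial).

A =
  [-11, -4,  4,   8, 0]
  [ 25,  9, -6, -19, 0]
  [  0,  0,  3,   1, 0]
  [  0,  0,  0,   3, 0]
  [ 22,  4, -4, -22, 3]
x^5 - 7*x^4 + 10*x^3 + 18*x^2 - 27*x - 27

Expanding det(x·I − A) (e.g. by cofactor expansion or by noting that A is similar to its Jordan form J, which has the same characteristic polynomial as A) gives
  χ_A(x) = x^5 - 7*x^4 + 10*x^3 + 18*x^2 - 27*x - 27
which factors as (x - 3)^3*(x + 1)^2. The eigenvalues (with algebraic multiplicities) are λ = -1 with multiplicity 2, λ = 3 with multiplicity 3.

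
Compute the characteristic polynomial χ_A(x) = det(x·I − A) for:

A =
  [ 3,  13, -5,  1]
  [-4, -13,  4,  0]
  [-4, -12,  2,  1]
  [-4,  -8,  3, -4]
x^4 + 12*x^3 + 54*x^2 + 108*x + 81

Expanding det(x·I − A) (e.g. by cofactor expansion or by noting that A is similar to its Jordan form J, which has the same characteristic polynomial as A) gives
  χ_A(x) = x^4 + 12*x^3 + 54*x^2 + 108*x + 81
which factors as (x + 3)^4. The eigenvalues (with algebraic multiplicities) are λ = -3 with multiplicity 4.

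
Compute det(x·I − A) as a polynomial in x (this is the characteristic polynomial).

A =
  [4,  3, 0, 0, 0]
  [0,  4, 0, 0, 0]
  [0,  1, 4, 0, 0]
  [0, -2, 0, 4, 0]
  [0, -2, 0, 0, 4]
x^5 - 20*x^4 + 160*x^3 - 640*x^2 + 1280*x - 1024

Expanding det(x·I − A) (e.g. by cofactor expansion or by noting that A is similar to its Jordan form J, which has the same characteristic polynomial as A) gives
  χ_A(x) = x^5 - 20*x^4 + 160*x^3 - 640*x^2 + 1280*x - 1024
which factors as (x - 4)^5. The eigenvalues (with algebraic multiplicities) are λ = 4 with multiplicity 5.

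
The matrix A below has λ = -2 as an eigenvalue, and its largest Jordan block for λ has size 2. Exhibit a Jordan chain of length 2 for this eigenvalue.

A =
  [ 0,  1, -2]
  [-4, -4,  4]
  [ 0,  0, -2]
A Jordan chain for λ = -2 of length 2:
v_1 = (2, -4, 0)ᵀ
v_2 = (1, 0, 0)ᵀ

Let N = A − (-2)·I. We want v_2 with N^2 v_2 = 0 but N^1 v_2 ≠ 0; then v_{j-1} := N · v_j for j = 2, …, 2.

Pick v_2 = (1, 0, 0)ᵀ.
Then v_1 = N · v_2 = (2, -4, 0)ᵀ.

Sanity check: (A − (-2)·I) v_1 = (0, 0, 0)ᵀ = 0. ✓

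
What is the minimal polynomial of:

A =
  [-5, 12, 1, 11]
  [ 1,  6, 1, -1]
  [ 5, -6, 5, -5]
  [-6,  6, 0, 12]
x^3 - 12*x^2 + 36*x

The characteristic polynomial is χ_A(x) = x*(x - 6)^3, so the eigenvalues are known. The minimal polynomial is
  m_A(x) = Π_λ (x − λ)^{k_λ}
where k_λ is the size of the *largest* Jordan block for λ (equivalently, the smallest k with (A − λI)^k v = 0 for every generalised eigenvector v of λ).

  λ = 0: largest Jordan block has size 1, contributing (x − 0)
  λ = 6: largest Jordan block has size 2, contributing (x − 6)^2

So m_A(x) = x*(x - 6)^2 = x^3 - 12*x^2 + 36*x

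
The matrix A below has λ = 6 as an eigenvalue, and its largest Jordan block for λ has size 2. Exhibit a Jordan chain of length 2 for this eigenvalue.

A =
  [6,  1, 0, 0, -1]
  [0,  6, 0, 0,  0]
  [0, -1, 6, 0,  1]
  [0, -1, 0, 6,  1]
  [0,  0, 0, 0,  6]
A Jordan chain for λ = 6 of length 2:
v_1 = (1, 0, -1, -1, 0)ᵀ
v_2 = (0, 1, 0, 0, 0)ᵀ

Let N = A − (6)·I. We want v_2 with N^2 v_2 = 0 but N^1 v_2 ≠ 0; then v_{j-1} := N · v_j for j = 2, …, 2.

Pick v_2 = (0, 1, 0, 0, 0)ᵀ.
Then v_1 = N · v_2 = (1, 0, -1, -1, 0)ᵀ.

Sanity check: (A − (6)·I) v_1 = (0, 0, 0, 0, 0)ᵀ = 0. ✓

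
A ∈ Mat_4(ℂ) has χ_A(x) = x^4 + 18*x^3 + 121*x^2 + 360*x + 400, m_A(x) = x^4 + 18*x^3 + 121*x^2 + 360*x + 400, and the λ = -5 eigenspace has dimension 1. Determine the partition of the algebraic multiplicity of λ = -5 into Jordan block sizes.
Block sizes for λ = -5: [2]

Step 1 — from the characteristic polynomial, algebraic multiplicity of λ = -5 is 2. From dim ker(A − (-5)·I) = 1, there are exactly 1 Jordan blocks for λ = -5.
Step 2 — from the minimal polynomial, the factor (x + 5)^2 tells us the largest block for λ = -5 has size 2.
Step 3 — with total size 2, 1 blocks, and largest block 2, the block sizes (in nonincreasing order) are [2].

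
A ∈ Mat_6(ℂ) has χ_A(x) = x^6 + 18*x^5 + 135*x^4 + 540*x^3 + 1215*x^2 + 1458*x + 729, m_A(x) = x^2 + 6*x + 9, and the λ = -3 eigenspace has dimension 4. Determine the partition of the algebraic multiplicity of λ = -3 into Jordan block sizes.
Block sizes for λ = -3: [2, 2, 1, 1]

Step 1 — from the characteristic polynomial, algebraic multiplicity of λ = -3 is 6. From dim ker(A − (-3)·I) = 4, there are exactly 4 Jordan blocks for λ = -3.
Step 2 — from the minimal polynomial, the factor (x + 3)^2 tells us the largest block for λ = -3 has size 2.
Step 3 — with total size 6, 4 blocks, and largest block 2, the block sizes (in nonincreasing order) are [2, 2, 1, 1].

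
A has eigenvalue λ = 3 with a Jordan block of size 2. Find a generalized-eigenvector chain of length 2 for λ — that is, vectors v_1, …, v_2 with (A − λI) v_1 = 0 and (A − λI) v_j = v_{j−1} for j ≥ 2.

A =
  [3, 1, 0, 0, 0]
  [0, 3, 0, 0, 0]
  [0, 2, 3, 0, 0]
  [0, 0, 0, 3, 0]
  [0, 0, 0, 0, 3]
A Jordan chain for λ = 3 of length 2:
v_1 = (1, 0, 2, 0, 0)ᵀ
v_2 = (0, 1, 0, 0, 0)ᵀ

Let N = A − (3)·I. We want v_2 with N^2 v_2 = 0 but N^1 v_2 ≠ 0; then v_{j-1} := N · v_j for j = 2, …, 2.

Pick v_2 = (0, 1, 0, 0, 0)ᵀ.
Then v_1 = N · v_2 = (1, 0, 2, 0, 0)ᵀ.

Sanity check: (A − (3)·I) v_1 = (0, 0, 0, 0, 0)ᵀ = 0. ✓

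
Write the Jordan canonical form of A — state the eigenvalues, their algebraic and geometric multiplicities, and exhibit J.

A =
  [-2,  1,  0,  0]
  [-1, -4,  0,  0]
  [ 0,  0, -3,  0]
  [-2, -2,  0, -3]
J_2(-3) ⊕ J_1(-3) ⊕ J_1(-3)

The characteristic polynomial is
  det(x·I − A) = x^4 + 12*x^3 + 54*x^2 + 108*x + 81 = (x + 3)^4

Eigenvalues and multiplicities (the geometric multiplicity of λ is n − rank(A − λI), which equals the number of Jordan blocks for λ):
  λ = -3: algebraic multiplicity = 4, geometric multiplicity = 3

Determining the block sizes for each eigenvalue:
  λ = -3: 3 blocks summing to 4 forces exactly one block of size 2 and the rest size 1 → block sizes [2, 1, 1]

Assembling the blocks gives a Jordan form
J =
  [-3,  1,  0,  0]
  [ 0, -3,  0,  0]
  [ 0,  0, -3,  0]
  [ 0,  0,  0, -3]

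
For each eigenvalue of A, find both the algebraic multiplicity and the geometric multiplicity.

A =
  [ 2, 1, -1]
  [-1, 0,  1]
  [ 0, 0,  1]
λ = 1: alg = 3, geom = 2

Step 1 — factor the characteristic polynomial to read off the algebraic multiplicities:
  χ_A(x) = (x - 1)^3

Step 2 — compute geometric multiplicities via the rank-nullity identity g(λ) = n − rank(A − λI):
  rank(A − (1)·I) = 1, so dim ker(A − (1)·I) = n − 1 = 2

Summary:
  λ = 1: algebraic multiplicity = 3, geometric multiplicity = 2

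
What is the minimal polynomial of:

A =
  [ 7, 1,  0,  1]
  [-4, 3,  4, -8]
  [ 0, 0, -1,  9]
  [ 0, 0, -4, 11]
x^2 - 10*x + 25

The characteristic polynomial is χ_A(x) = (x - 5)^4, so the eigenvalues are known. The minimal polynomial is
  m_A(x) = Π_λ (x − λ)^{k_λ}
where k_λ is the size of the *largest* Jordan block for λ (equivalently, the smallest k with (A − λI)^k v = 0 for every generalised eigenvector v of λ).

  λ = 5: largest Jordan block has size 2, contributing (x − 5)^2

So m_A(x) = (x - 5)^2 = x^2 - 10*x + 25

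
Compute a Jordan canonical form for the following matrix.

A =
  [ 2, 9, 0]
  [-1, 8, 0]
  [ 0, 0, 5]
J_2(5) ⊕ J_1(5)

The characteristic polynomial is
  det(x·I − A) = x^3 - 15*x^2 + 75*x - 125 = (x - 5)^3

Eigenvalues and multiplicities (the geometric multiplicity of λ is n − rank(A − λI), which equals the number of Jordan blocks for λ):
  λ = 5: algebraic multiplicity = 3, geometric multiplicity = 2

Determining the block sizes for each eigenvalue:
  λ = 5: 2 blocks summing to 3 forces exactly one block of size 2 and the rest size 1 → block sizes [2, 1]

Assembling the blocks gives a Jordan form
J =
  [5, 1, 0]
  [0, 5, 0]
  [0, 0, 5]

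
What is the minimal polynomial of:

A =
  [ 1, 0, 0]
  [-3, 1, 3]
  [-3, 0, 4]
x^2 - 5*x + 4

The characteristic polynomial is χ_A(x) = (x - 4)*(x - 1)^2, so the eigenvalues are known. The minimal polynomial is
  m_A(x) = Π_λ (x − λ)^{k_λ}
where k_λ is the size of the *largest* Jordan block for λ (equivalently, the smallest k with (A − λI)^k v = 0 for every generalised eigenvector v of λ).

  λ = 1: largest Jordan block has size 1, contributing (x − 1)
  λ = 4: largest Jordan block has size 1, contributing (x − 4)

So m_A(x) = (x - 4)*(x - 1) = x^2 - 5*x + 4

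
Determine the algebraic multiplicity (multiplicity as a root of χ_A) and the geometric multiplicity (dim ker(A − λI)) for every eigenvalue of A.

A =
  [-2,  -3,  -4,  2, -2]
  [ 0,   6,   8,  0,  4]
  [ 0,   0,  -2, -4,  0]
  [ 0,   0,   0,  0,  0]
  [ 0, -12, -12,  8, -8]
λ = -2: alg = 3, geom = 2; λ = 0: alg = 2, geom = 2

Step 1 — factor the characteristic polynomial to read off the algebraic multiplicities:
  χ_A(x) = x^2*(x + 2)^3

Step 2 — compute geometric multiplicities via the rank-nullity identity g(λ) = n − rank(A − λI):
  rank(A − (-2)·I) = 3, so dim ker(A − (-2)·I) = n − 3 = 2
  rank(A − (0)·I) = 3, so dim ker(A − (0)·I) = n − 3 = 2

Summary:
  λ = -2: algebraic multiplicity = 3, geometric multiplicity = 2
  λ = 0: algebraic multiplicity = 2, geometric multiplicity = 2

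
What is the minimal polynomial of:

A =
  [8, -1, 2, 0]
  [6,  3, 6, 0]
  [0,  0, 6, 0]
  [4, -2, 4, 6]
x^2 - 11*x + 30

The characteristic polynomial is χ_A(x) = (x - 6)^3*(x - 5), so the eigenvalues are known. The minimal polynomial is
  m_A(x) = Π_λ (x − λ)^{k_λ}
where k_λ is the size of the *largest* Jordan block for λ (equivalently, the smallest k with (A − λI)^k v = 0 for every generalised eigenvector v of λ).

  λ = 5: largest Jordan block has size 1, contributing (x − 5)
  λ = 6: largest Jordan block has size 1, contributing (x − 6)

So m_A(x) = (x - 6)*(x - 5) = x^2 - 11*x + 30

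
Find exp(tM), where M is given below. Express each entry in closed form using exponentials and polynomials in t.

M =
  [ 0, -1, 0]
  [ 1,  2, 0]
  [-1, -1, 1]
e^{tM} =
  [-t*exp(t) + exp(t), -t*exp(t), 0]
  [t*exp(t), t*exp(t) + exp(t), 0]
  [-t*exp(t), -t*exp(t), exp(t)]

Strategy: write M = P · J · P⁻¹ where J is a Jordan canonical form, so e^{tM} = P · e^{tJ} · P⁻¹, and e^{tJ} can be computed block-by-block.

M has Jordan form
J =
  [1, 1, 0]
  [0, 1, 0]
  [0, 0, 1]
(up to reordering of blocks).

Per-block formulas:
  For a 1×1 block at λ = 1: exp(t · [1]) = [e^(1t)].
  For a 2×2 Jordan block J_2(1): exp(t · J_2(1)) = e^(1t)·(I + t·N), where N is the 2×2 nilpotent shift.

After assembling e^{tJ} and conjugating by P, we get:

e^{tM} =
  [-t*exp(t) + exp(t), -t*exp(t), 0]
  [t*exp(t), t*exp(t) + exp(t), 0]
  [-t*exp(t), -t*exp(t), exp(t)]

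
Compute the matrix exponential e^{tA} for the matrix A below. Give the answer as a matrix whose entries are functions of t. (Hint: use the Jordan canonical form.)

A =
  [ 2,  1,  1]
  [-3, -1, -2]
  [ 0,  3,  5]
e^{tA} =
  [-3*t^2*exp(2*t)/2 + exp(2*t), t*exp(2*t), t^2*exp(2*t)/2 + t*exp(2*t)]
  [9*t^2*exp(2*t)/2 - 3*t*exp(2*t), -3*t*exp(2*t) + exp(2*t), -3*t^2*exp(2*t)/2 - 2*t*exp(2*t)]
  [-9*t^2*exp(2*t)/2, 3*t*exp(2*t), 3*t^2*exp(2*t)/2 + 3*t*exp(2*t) + exp(2*t)]

Strategy: write A = P · J · P⁻¹ where J is a Jordan canonical form, so e^{tA} = P · e^{tJ} · P⁻¹, and e^{tJ} can be computed block-by-block.

A has Jordan form
J =
  [2, 1, 0]
  [0, 2, 1]
  [0, 0, 2]
(up to reordering of blocks).

Per-block formulas:
  For a 3×3 Jordan block J_3(2): exp(t · J_3(2)) = e^(2t)·(I + t·N + (t^2/2)·N^2), where N is the 3×3 nilpotent shift.

After assembling e^{tJ} and conjugating by P, we get:

e^{tA} =
  [-3*t^2*exp(2*t)/2 + exp(2*t), t*exp(2*t), t^2*exp(2*t)/2 + t*exp(2*t)]
  [9*t^2*exp(2*t)/2 - 3*t*exp(2*t), -3*t*exp(2*t) + exp(2*t), -3*t^2*exp(2*t)/2 - 2*t*exp(2*t)]
  [-9*t^2*exp(2*t)/2, 3*t*exp(2*t), 3*t^2*exp(2*t)/2 + 3*t*exp(2*t) + exp(2*t)]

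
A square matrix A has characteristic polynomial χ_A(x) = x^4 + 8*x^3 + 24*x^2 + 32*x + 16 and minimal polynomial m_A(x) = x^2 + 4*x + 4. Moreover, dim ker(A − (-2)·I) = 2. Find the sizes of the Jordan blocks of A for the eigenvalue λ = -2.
Block sizes for λ = -2: [2, 2]

Step 1 — from the characteristic polynomial, algebraic multiplicity of λ = -2 is 4. From dim ker(A − (-2)·I) = 2, there are exactly 2 Jordan blocks for λ = -2.
Step 2 — from the minimal polynomial, the factor (x + 2)^2 tells us the largest block for λ = -2 has size 2.
Step 3 — with total size 4, 2 blocks, and largest block 2, the block sizes (in nonincreasing order) are [2, 2].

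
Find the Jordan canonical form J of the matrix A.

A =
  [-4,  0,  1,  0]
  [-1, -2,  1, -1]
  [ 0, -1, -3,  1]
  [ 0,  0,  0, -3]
J_3(-3) ⊕ J_1(-3)

The characteristic polynomial is
  det(x·I − A) = x^4 + 12*x^3 + 54*x^2 + 108*x + 81 = (x + 3)^4

Eigenvalues and multiplicities (the geometric multiplicity of λ is n − rank(A − λI), which equals the number of Jordan blocks for λ):
  λ = -3: algebraic multiplicity = 4, geometric multiplicity = 2

Determining the block sizes for each eigenvalue:
  λ = -3: with am = 4 and gm = 2, the partition is not yet determined (e.g. several partitions of 4 into 2 parts exist). Let N = A − (-3)·I. Computing rank(N^1) = 2, rank(N^2) = 1, rank(N^3) = 0; the number of blocks of size ≥ j is rank(N^{j−1}) − rank(N^j), giving [2, 1, 1]. So we have 1 block(s) of size 3, 1 block(s) of size 1 → block sizes [3, 1]

Assembling the blocks gives a Jordan form
J =
  [-3,  1,  0,  0]
  [ 0, -3,  1,  0]
  [ 0,  0, -3,  0]
  [ 0,  0,  0, -3]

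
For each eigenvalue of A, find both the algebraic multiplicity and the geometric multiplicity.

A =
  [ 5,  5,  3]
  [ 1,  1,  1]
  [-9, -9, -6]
λ = 0: alg = 3, geom = 1

Step 1 — factor the characteristic polynomial to read off the algebraic multiplicities:
  χ_A(x) = x^3

Step 2 — compute geometric multiplicities via the rank-nullity identity g(λ) = n − rank(A − λI):
  rank(A − (0)·I) = 2, so dim ker(A − (0)·I) = n − 2 = 1

Summary:
  λ = 0: algebraic multiplicity = 3, geometric multiplicity = 1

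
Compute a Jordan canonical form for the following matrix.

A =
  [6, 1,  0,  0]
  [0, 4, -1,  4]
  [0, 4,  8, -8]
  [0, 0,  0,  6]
J_3(6) ⊕ J_1(6)

The characteristic polynomial is
  det(x·I − A) = x^4 - 24*x^3 + 216*x^2 - 864*x + 1296 = (x - 6)^4

Eigenvalues and multiplicities (the geometric multiplicity of λ is n − rank(A − λI), which equals the number of Jordan blocks for λ):
  λ = 6: algebraic multiplicity = 4, geometric multiplicity = 2

Determining the block sizes for each eigenvalue:
  λ = 6: with am = 4 and gm = 2, the partition is not yet determined (e.g. several partitions of 4 into 2 parts exist). Let N = A − (6)·I. Computing rank(N^1) = 2, rank(N^2) = 1, rank(N^3) = 0; the number of blocks of size ≥ j is rank(N^{j−1}) − rank(N^j), giving [2, 1, 1]. So we have 1 block(s) of size 3, 1 block(s) of size 1 → block sizes [3, 1]

Assembling the blocks gives a Jordan form
J =
  [6, 1, 0, 0]
  [0, 6, 1, 0]
  [0, 0, 6, 0]
  [0, 0, 0, 6]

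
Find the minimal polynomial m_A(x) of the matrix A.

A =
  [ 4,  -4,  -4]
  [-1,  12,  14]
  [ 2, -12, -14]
x^3 - 2*x^2 - 4*x + 8

The characteristic polynomial is χ_A(x) = (x - 2)^2*(x + 2), so the eigenvalues are known. The minimal polynomial is
  m_A(x) = Π_λ (x − λ)^{k_λ}
where k_λ is the size of the *largest* Jordan block for λ (equivalently, the smallest k with (A − λI)^k v = 0 for every generalised eigenvector v of λ).

  λ = -2: largest Jordan block has size 1, contributing (x + 2)
  λ = 2: largest Jordan block has size 2, contributing (x − 2)^2

So m_A(x) = (x - 2)^2*(x + 2) = x^3 - 2*x^2 - 4*x + 8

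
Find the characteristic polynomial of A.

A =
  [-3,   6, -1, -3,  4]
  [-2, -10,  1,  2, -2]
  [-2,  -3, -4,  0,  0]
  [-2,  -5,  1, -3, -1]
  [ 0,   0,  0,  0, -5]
x^5 + 25*x^4 + 250*x^3 + 1250*x^2 + 3125*x + 3125

Expanding det(x·I − A) (e.g. by cofactor expansion or by noting that A is similar to its Jordan form J, which has the same characteristic polynomial as A) gives
  χ_A(x) = x^5 + 25*x^4 + 250*x^3 + 1250*x^2 + 3125*x + 3125
which factors as (x + 5)^5. The eigenvalues (with algebraic multiplicities) are λ = -5 with multiplicity 5.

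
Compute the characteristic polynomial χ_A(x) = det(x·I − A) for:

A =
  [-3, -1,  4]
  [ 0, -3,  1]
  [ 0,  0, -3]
x^3 + 9*x^2 + 27*x + 27

Expanding det(x·I − A) (e.g. by cofactor expansion or by noting that A is similar to its Jordan form J, which has the same characteristic polynomial as A) gives
  χ_A(x) = x^3 + 9*x^2 + 27*x + 27
which factors as (x + 3)^3. The eigenvalues (with algebraic multiplicities) are λ = -3 with multiplicity 3.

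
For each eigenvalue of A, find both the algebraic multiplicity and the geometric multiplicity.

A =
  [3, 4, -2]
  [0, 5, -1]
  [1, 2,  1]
λ = 3: alg = 3, geom = 1

Step 1 — factor the characteristic polynomial to read off the algebraic multiplicities:
  χ_A(x) = (x - 3)^3

Step 2 — compute geometric multiplicities via the rank-nullity identity g(λ) = n − rank(A − λI):
  rank(A − (3)·I) = 2, so dim ker(A − (3)·I) = n − 2 = 1

Summary:
  λ = 3: algebraic multiplicity = 3, geometric multiplicity = 1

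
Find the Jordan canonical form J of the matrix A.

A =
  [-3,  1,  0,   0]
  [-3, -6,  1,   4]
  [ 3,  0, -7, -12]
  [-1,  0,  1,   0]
J_3(-4) ⊕ J_1(-4)

The characteristic polynomial is
  det(x·I − A) = x^4 + 16*x^3 + 96*x^2 + 256*x + 256 = (x + 4)^4

Eigenvalues and multiplicities (the geometric multiplicity of λ is n − rank(A − λI), which equals the number of Jordan blocks for λ):
  λ = -4: algebraic multiplicity = 4, geometric multiplicity = 2

Determining the block sizes for each eigenvalue:
  λ = -4: with am = 4 and gm = 2, the partition is not yet determined (e.g. several partitions of 4 into 2 parts exist). Let N = A − (-4)·I. Computing rank(N^1) = 2, rank(N^2) = 1, rank(N^3) = 0; the number of blocks of size ≥ j is rank(N^{j−1}) − rank(N^j), giving [2, 1, 1]. So we have 1 block(s) of size 3, 1 block(s) of size 1 → block sizes [3, 1]

Assembling the blocks gives a Jordan form
J =
  [-4,  1,  0,  0]
  [ 0, -4,  1,  0]
  [ 0,  0, -4,  0]
  [ 0,  0,  0, -4]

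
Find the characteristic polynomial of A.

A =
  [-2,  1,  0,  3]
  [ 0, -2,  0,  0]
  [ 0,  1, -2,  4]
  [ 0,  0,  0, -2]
x^4 + 8*x^3 + 24*x^2 + 32*x + 16

Expanding det(x·I − A) (e.g. by cofactor expansion or by noting that A is similar to its Jordan form J, which has the same characteristic polynomial as A) gives
  χ_A(x) = x^4 + 8*x^3 + 24*x^2 + 32*x + 16
which factors as (x + 2)^4. The eigenvalues (with algebraic multiplicities) are λ = -2 with multiplicity 4.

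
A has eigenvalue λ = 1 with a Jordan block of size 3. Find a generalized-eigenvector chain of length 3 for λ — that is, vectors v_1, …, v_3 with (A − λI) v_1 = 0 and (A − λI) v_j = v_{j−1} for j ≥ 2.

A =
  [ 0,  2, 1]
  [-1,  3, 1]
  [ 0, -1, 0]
A Jordan chain for λ = 1 of length 3:
v_1 = (-1, -1, 1)ᵀ
v_2 = (-1, -1, 0)ᵀ
v_3 = (1, 0, 0)ᵀ

Let N = A − (1)·I. We want v_3 with N^3 v_3 = 0 but N^2 v_3 ≠ 0; then v_{j-1} := N · v_j for j = 3, …, 2.

Pick v_3 = (1, 0, 0)ᵀ.
Then v_2 = N · v_3 = (-1, -1, 0)ᵀ.
Then v_1 = N · v_2 = (-1, -1, 1)ᵀ.

Sanity check: (A − (1)·I) v_1 = (0, 0, 0)ᵀ = 0. ✓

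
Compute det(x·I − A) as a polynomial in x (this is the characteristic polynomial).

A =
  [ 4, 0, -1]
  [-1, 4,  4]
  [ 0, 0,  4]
x^3 - 12*x^2 + 48*x - 64

Expanding det(x·I − A) (e.g. by cofactor expansion or by noting that A is similar to its Jordan form J, which has the same characteristic polynomial as A) gives
  χ_A(x) = x^3 - 12*x^2 + 48*x - 64
which factors as (x - 4)^3. The eigenvalues (with algebraic multiplicities) are λ = 4 with multiplicity 3.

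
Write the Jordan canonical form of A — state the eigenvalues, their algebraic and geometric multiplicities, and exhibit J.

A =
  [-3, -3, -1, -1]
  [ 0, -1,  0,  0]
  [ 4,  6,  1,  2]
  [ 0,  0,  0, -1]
J_2(-1) ⊕ J_1(-1) ⊕ J_1(-1)

The characteristic polynomial is
  det(x·I − A) = x^4 + 4*x^3 + 6*x^2 + 4*x + 1 = (x + 1)^4

Eigenvalues and multiplicities (the geometric multiplicity of λ is n − rank(A − λI), which equals the number of Jordan blocks for λ):
  λ = -1: algebraic multiplicity = 4, geometric multiplicity = 3

Determining the block sizes for each eigenvalue:
  λ = -1: 3 blocks summing to 4 forces exactly one block of size 2 and the rest size 1 → block sizes [2, 1, 1]

Assembling the blocks gives a Jordan form
J =
  [-1,  1,  0,  0]
  [ 0, -1,  0,  0]
  [ 0,  0, -1,  0]
  [ 0,  0,  0, -1]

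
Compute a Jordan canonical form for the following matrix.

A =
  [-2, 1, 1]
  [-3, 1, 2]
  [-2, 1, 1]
J_3(0)

The characteristic polynomial is
  det(x·I − A) = x^3

Eigenvalues and multiplicities (the geometric multiplicity of λ is n − rank(A − λI), which equals the number of Jordan blocks for λ):
  λ = 0: algebraic multiplicity = 3, geometric multiplicity = 1

Determining the block sizes for each eigenvalue:
  λ = 0: one block (gm = 1), so the single block has size am = 3 → block sizes [3]

Assembling the blocks gives a Jordan form
J =
  [0, 1, 0]
  [0, 0, 1]
  [0, 0, 0]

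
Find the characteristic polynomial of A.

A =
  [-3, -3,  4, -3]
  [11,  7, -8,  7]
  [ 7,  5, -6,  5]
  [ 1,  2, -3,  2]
x^4

Expanding det(x·I − A) (e.g. by cofactor expansion or by noting that A is similar to its Jordan form J, which has the same characteristic polynomial as A) gives
  χ_A(x) = x^4
which factors as x^4. The eigenvalues (with algebraic multiplicities) are λ = 0 with multiplicity 4.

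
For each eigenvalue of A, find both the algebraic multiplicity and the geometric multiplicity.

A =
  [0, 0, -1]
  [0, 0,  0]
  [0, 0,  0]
λ = 0: alg = 3, geom = 2

Step 1 — factor the characteristic polynomial to read off the algebraic multiplicities:
  χ_A(x) = x^3

Step 2 — compute geometric multiplicities via the rank-nullity identity g(λ) = n − rank(A − λI):
  rank(A − (0)·I) = 1, so dim ker(A − (0)·I) = n − 1 = 2

Summary:
  λ = 0: algebraic multiplicity = 3, geometric multiplicity = 2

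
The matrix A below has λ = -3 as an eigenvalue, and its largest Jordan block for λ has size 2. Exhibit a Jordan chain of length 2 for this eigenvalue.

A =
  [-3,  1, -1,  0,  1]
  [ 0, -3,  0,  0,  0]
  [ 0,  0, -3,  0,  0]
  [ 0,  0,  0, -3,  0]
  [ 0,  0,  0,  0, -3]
A Jordan chain for λ = -3 of length 2:
v_1 = (1, 0, 0, 0, 0)ᵀ
v_2 = (0, 1, 0, 0, 0)ᵀ

Let N = A − (-3)·I. We want v_2 with N^2 v_2 = 0 but N^1 v_2 ≠ 0; then v_{j-1} := N · v_j for j = 2, …, 2.

Pick v_2 = (0, 1, 0, 0, 0)ᵀ.
Then v_1 = N · v_2 = (1, 0, 0, 0, 0)ᵀ.

Sanity check: (A − (-3)·I) v_1 = (0, 0, 0, 0, 0)ᵀ = 0. ✓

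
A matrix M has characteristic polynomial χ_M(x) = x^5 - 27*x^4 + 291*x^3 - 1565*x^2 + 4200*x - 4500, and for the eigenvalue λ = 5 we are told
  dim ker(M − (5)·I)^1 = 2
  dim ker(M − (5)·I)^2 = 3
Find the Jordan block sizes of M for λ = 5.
Block sizes for λ = 5: [2, 1]

From the dimensions of kernels of powers, the number of Jordan blocks of size at least j is d_j − d_{j−1} where d_j = dim ker(N^j) (with d_0 = 0). Computing the differences gives [2, 1].
The number of blocks of size exactly k is (#blocks of size ≥ k) − (#blocks of size ≥ k + 1), so the partition is: 1 block(s) of size 1, 1 block(s) of size 2.
In nonincreasing order the block sizes are [2, 1].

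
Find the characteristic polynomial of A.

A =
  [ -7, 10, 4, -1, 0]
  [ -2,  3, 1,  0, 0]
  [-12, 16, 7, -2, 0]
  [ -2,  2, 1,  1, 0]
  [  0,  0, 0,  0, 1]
x^5 - 5*x^4 + 10*x^3 - 10*x^2 + 5*x - 1

Expanding det(x·I − A) (e.g. by cofactor expansion or by noting that A is similar to its Jordan form J, which has the same characteristic polynomial as A) gives
  χ_A(x) = x^5 - 5*x^4 + 10*x^3 - 10*x^2 + 5*x - 1
which factors as (x - 1)^5. The eigenvalues (with algebraic multiplicities) are λ = 1 with multiplicity 5.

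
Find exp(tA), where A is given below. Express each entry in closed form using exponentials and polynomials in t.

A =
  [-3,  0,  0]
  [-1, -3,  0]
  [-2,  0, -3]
e^{tA} =
  [exp(-3*t), 0, 0]
  [-t*exp(-3*t), exp(-3*t), 0]
  [-2*t*exp(-3*t), 0, exp(-3*t)]

Strategy: write A = P · J · P⁻¹ where J is a Jordan canonical form, so e^{tA} = P · e^{tJ} · P⁻¹, and e^{tJ} can be computed block-by-block.

A has Jordan form
J =
  [-3,  1,  0]
  [ 0, -3,  0]
  [ 0,  0, -3]
(up to reordering of blocks).

Per-block formulas:
  For a 2×2 Jordan block J_2(-3): exp(t · J_2(-3)) = e^(-3t)·(I + t·N), where N is the 2×2 nilpotent shift.
  For a 1×1 block at λ = -3: exp(t · [-3]) = [e^(-3t)].

After assembling e^{tJ} and conjugating by P, we get:

e^{tA} =
  [exp(-3*t), 0, 0]
  [-t*exp(-3*t), exp(-3*t), 0]
  [-2*t*exp(-3*t), 0, exp(-3*t)]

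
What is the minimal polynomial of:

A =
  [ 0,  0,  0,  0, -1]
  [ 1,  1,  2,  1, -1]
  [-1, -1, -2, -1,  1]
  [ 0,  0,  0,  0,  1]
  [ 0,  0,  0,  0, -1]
x^3 + 2*x^2 + x

The characteristic polynomial is χ_A(x) = x^3*(x + 1)^2, so the eigenvalues are known. The minimal polynomial is
  m_A(x) = Π_λ (x − λ)^{k_λ}
where k_λ is the size of the *largest* Jordan block for λ (equivalently, the smallest k with (A − λI)^k v = 0 for every generalised eigenvector v of λ).

  λ = -1: largest Jordan block has size 2, contributing (x + 1)^2
  λ = 0: largest Jordan block has size 1, contributing (x − 0)

So m_A(x) = x*(x + 1)^2 = x^3 + 2*x^2 + x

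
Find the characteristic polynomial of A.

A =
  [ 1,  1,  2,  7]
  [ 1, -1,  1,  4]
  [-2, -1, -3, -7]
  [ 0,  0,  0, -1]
x^4 + 4*x^3 + 6*x^2 + 4*x + 1

Expanding det(x·I − A) (e.g. by cofactor expansion or by noting that A is similar to its Jordan form J, which has the same characteristic polynomial as A) gives
  χ_A(x) = x^4 + 4*x^3 + 6*x^2 + 4*x + 1
which factors as (x + 1)^4. The eigenvalues (with algebraic multiplicities) are λ = -1 with multiplicity 4.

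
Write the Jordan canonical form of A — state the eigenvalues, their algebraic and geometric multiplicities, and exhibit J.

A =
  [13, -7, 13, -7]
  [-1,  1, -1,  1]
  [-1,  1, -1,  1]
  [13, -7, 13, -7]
J_2(0) ⊕ J_1(0) ⊕ J_1(6)

The characteristic polynomial is
  det(x·I − A) = x^4 - 6*x^3 = x^3*(x - 6)

Eigenvalues and multiplicities (the geometric multiplicity of λ is n − rank(A − λI), which equals the number of Jordan blocks for λ):
  λ = 0: algebraic multiplicity = 3, geometric multiplicity = 2
  λ = 6: algebraic multiplicity = 1, geometric multiplicity = 1

Determining the block sizes for each eigenvalue:
  λ = 0: 2 blocks summing to 3 forces exactly one block of size 2 and the rest size 1 → block sizes [2, 1]
  λ = 6: one block (gm = 1), so the single block has size am = 1 → block sizes [1]

Assembling the blocks gives a Jordan form
J =
  [0, 1, 0, 0]
  [0, 0, 0, 0]
  [0, 0, 0, 0]
  [0, 0, 0, 6]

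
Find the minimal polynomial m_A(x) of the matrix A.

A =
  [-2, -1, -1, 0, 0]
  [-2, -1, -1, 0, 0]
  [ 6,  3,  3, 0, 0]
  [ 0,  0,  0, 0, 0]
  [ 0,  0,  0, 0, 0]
x^2

The characteristic polynomial is χ_A(x) = x^5, so the eigenvalues are known. The minimal polynomial is
  m_A(x) = Π_λ (x − λ)^{k_λ}
where k_λ is the size of the *largest* Jordan block for λ (equivalently, the smallest k with (A − λI)^k v = 0 for every generalised eigenvector v of λ).

  λ = 0: largest Jordan block has size 2, contributing (x − 0)^2

So m_A(x) = x^2 = x^2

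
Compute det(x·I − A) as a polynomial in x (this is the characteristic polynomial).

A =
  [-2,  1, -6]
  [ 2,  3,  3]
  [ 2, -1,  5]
x^3 - 6*x^2 + 12*x - 8

Expanding det(x·I − A) (e.g. by cofactor expansion or by noting that A is similar to its Jordan form J, which has the same characteristic polynomial as A) gives
  χ_A(x) = x^3 - 6*x^2 + 12*x - 8
which factors as (x - 2)^3. The eigenvalues (with algebraic multiplicities) are λ = 2 with multiplicity 3.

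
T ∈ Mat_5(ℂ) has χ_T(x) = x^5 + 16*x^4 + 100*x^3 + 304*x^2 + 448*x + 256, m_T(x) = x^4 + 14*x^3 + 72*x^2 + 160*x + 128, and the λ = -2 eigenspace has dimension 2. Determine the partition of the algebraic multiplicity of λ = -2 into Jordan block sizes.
Block sizes for λ = -2: [1, 1]

Step 1 — from the characteristic polynomial, algebraic multiplicity of λ = -2 is 2. From dim ker(T − (-2)·I) = 2, there are exactly 2 Jordan blocks for λ = -2.
Step 2 — from the minimal polynomial, the factor (x + 2) tells us the largest block for λ = -2 has size 1.
Step 3 — with total size 2, 2 blocks, and largest block 1, the block sizes (in nonincreasing order) are [1, 1].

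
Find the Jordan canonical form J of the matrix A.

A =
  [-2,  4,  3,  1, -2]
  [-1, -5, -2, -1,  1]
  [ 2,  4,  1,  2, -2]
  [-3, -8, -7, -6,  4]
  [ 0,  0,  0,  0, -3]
J_2(-3) ⊕ J_2(-3) ⊕ J_1(-3)

The characteristic polynomial is
  det(x·I − A) = x^5 + 15*x^4 + 90*x^3 + 270*x^2 + 405*x + 243 = (x + 3)^5

Eigenvalues and multiplicities (the geometric multiplicity of λ is n − rank(A − λI), which equals the number of Jordan blocks for λ):
  λ = -3: algebraic multiplicity = 5, geometric multiplicity = 3

Determining the block sizes for each eigenvalue:
  λ = -3: with am = 5 and gm = 3, the partition is not yet determined (e.g. several partitions of 5 into 3 parts exist). Let N = A − (-3)·I. Computing rank(N^1) = 2, rank(N^2) = 0; the number of blocks of size ≥ j is rank(N^{j−1}) − rank(N^j), giving [3, 2]. So we have 2 block(s) of size 2, 1 block(s) of size 1 → block sizes [2, 2, 1]

Assembling the blocks gives a Jordan form
J =
  [-3,  1,  0,  0,  0]
  [ 0, -3,  0,  0,  0]
  [ 0,  0, -3,  1,  0]
  [ 0,  0,  0, -3,  0]
  [ 0,  0,  0,  0, -3]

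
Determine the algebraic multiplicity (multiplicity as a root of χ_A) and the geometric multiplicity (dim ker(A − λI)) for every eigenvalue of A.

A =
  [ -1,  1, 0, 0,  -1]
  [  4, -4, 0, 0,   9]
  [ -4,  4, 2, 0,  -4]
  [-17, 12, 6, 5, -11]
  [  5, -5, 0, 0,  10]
λ = 0: alg = 2, geom = 1; λ = 2: alg = 1, geom = 1; λ = 5: alg = 2, geom = 1

Step 1 — factor the characteristic polynomial to read off the algebraic multiplicities:
  χ_A(x) = x^2*(x - 5)^2*(x - 2)

Step 2 — compute geometric multiplicities via the rank-nullity identity g(λ) = n − rank(A − λI):
  rank(A − (0)·I) = 4, so dim ker(A − (0)·I) = n − 4 = 1
  rank(A − (2)·I) = 4, so dim ker(A − (2)·I) = n − 4 = 1
  rank(A − (5)·I) = 4, so dim ker(A − (5)·I) = n − 4 = 1

Summary:
  λ = 0: algebraic multiplicity = 2, geometric multiplicity = 1
  λ = 2: algebraic multiplicity = 1, geometric multiplicity = 1
  λ = 5: algebraic multiplicity = 2, geometric multiplicity = 1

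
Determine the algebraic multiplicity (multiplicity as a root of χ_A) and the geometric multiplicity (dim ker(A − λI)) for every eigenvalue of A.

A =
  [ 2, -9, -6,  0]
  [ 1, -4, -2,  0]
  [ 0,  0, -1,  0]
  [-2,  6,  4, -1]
λ = -1: alg = 4, geom = 3

Step 1 — factor the characteristic polynomial to read off the algebraic multiplicities:
  χ_A(x) = (x + 1)^4

Step 2 — compute geometric multiplicities via the rank-nullity identity g(λ) = n − rank(A − λI):
  rank(A − (-1)·I) = 1, so dim ker(A − (-1)·I) = n − 1 = 3

Summary:
  λ = -1: algebraic multiplicity = 4, geometric multiplicity = 3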